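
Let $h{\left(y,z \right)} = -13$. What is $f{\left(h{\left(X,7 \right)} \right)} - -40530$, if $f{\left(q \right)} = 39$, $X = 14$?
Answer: $40569$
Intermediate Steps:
$f{\left(h{\left(X,7 \right)} \right)} - -40530 = 39 - -40530 = 39 + 40530 = 40569$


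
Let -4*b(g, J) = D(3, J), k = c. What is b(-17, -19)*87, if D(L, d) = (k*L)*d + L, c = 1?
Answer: 2349/2 ≈ 1174.5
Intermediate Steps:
k = 1
D(L, d) = L + L*d (D(L, d) = (1*L)*d + L = L*d + L = L + L*d)
b(g, J) = -3/4 - 3*J/4 (b(g, J) = -3*(1 + J)/4 = -(3 + 3*J)/4 = -3/4 - 3*J/4)
b(-17, -19)*87 = (-3/4 - 3/4*(-19))*87 = (-3/4 + 57/4)*87 = (27/2)*87 = 2349/2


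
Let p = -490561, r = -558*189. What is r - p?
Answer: 385099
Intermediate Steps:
r = -105462
r - p = -105462 - 1*(-490561) = -105462 + 490561 = 385099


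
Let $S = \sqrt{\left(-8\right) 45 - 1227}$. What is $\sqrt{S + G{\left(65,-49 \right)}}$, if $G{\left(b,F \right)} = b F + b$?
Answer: $\sqrt{-3120 + 23 i \sqrt{3}} \approx 0.3566 + 55.858 i$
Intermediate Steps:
$G{\left(b,F \right)} = b + F b$ ($G{\left(b,F \right)} = F b + b = b + F b$)
$S = 23 i \sqrt{3}$ ($S = \sqrt{-360 - 1227} = \sqrt{-1587} = 23 i \sqrt{3} \approx 39.837 i$)
$\sqrt{S + G{\left(65,-49 \right)}} = \sqrt{23 i \sqrt{3} + 65 \left(1 - 49\right)} = \sqrt{23 i \sqrt{3} + 65 \left(-48\right)} = \sqrt{23 i \sqrt{3} - 3120} = \sqrt{-3120 + 23 i \sqrt{3}}$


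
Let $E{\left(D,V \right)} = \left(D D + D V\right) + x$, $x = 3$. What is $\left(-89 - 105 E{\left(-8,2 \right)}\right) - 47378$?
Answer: $-52822$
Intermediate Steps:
$E{\left(D,V \right)} = 3 + D^{2} + D V$ ($E{\left(D,V \right)} = \left(D D + D V\right) + 3 = \left(D^{2} + D V\right) + 3 = 3 + D^{2} + D V$)
$\left(-89 - 105 E{\left(-8,2 \right)}\right) - 47378 = \left(-89 - 105 \left(3 + \left(-8\right)^{2} - 16\right)\right) - 47378 = \left(-89 - 105 \left(3 + 64 - 16\right)\right) - 47378 = \left(-89 - 5355\right) - 47378 = -5444 - 47378 = -52822$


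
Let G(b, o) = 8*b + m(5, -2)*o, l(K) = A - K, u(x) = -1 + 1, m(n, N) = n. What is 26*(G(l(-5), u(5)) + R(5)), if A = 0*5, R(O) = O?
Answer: 1170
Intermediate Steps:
A = 0
u(x) = 0
l(K) = -K (l(K) = 0 - K = -K)
G(b, o) = 5*o + 8*b (G(b, o) = 8*b + 5*o = 5*o + 8*b)
26*(G(l(-5), u(5)) + R(5)) = 26*((5*0 + 8*(-1*(-5))) + 5) = 26*((0 + 8*5) + 5) = 26*((0 + 40) + 5) = 26*(40 + 5) = 26*45 = 1170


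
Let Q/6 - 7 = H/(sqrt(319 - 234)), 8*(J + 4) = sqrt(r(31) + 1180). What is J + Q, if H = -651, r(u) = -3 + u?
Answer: 38 - 3906*sqrt(85)/85 + sqrt(302)/4 ≈ -381.32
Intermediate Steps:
J = -4 + sqrt(302)/4 (J = -4 + sqrt((-3 + 31) + 1180)/8 = -4 + sqrt(28 + 1180)/8 = -4 + sqrt(1208)/8 = -4 + (2*sqrt(302))/8 = -4 + sqrt(302)/4 ≈ 0.34454)
Q = 42 - 3906*sqrt(85)/85 (Q = 42 + 6*(-651/sqrt(319 - 234)) = 42 + 6*(-651*sqrt(85)/85) = 42 - 3906*sqrt(85)/85 ≈ -381.67)
J + Q = (-4 + sqrt(302)/4) + (42 - 3906*sqrt(85)/85) = 38 - 3906*sqrt(85)/85 + sqrt(302)/4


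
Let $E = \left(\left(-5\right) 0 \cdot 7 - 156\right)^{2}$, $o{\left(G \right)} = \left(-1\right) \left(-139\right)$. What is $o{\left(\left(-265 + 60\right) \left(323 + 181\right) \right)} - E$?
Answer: $-24197$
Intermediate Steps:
$o{\left(G \right)} = 139$
$E = 24336$ ($E = \left(0 \cdot 7 - 156\right)^{2} = \left(0 - 156\right)^{2} = \left(-156\right)^{2} = 24336$)
$o{\left(\left(-265 + 60\right) \left(323 + 181\right) \right)} - E = 139 - 24336 = -24197$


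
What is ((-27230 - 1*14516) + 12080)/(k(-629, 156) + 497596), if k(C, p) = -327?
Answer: -29666/497269 ≈ -0.059658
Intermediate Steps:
((-27230 - 1*14516) + 12080)/(k(-629, 156) + 497596) = ((-27230 - 1*14516) + 12080)/(-327 + 497596) = ((-27230 - 14516) + 12080)/497269 = (-41746 + 12080)*(1/497269) = -29666*1/497269 = -29666/497269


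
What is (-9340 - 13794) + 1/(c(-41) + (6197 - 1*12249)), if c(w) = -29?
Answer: -140677855/6081 ≈ -23134.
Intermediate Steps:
(-9340 - 13794) + 1/(c(-41) + (6197 - 1*12249)) = (-9340 - 13794) + 1/(-29 + (6197 - 1*12249)) = -23134 + 1/(-29 + (6197 - 12249)) = -23134 + 1/(-29 - 6052) = -23134 + 1/(-6081) = -23134 - 1/6081 = -140677855/6081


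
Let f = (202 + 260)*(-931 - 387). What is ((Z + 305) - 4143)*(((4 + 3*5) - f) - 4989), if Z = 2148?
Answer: -1020668740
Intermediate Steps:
f = -608916 (f = 462*(-1318) = -608916)
((Z + 305) - 4143)*(((4 + 3*5) - f) - 4989) = ((2148 + 305) - 4143)*(((4 + 3*5) - 1*(-608916)) - 4989) = (2453 - 4143)*(((4 + 15) + 608916) - 4989) = -1690*((19 + 608916) - 4989) = -1690*(608935 - 4989) = -1690*603946 = -1020668740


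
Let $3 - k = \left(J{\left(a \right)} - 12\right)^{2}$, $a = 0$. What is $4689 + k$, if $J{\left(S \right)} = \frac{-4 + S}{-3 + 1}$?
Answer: $4592$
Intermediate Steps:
$J{\left(S \right)} = 2 - \frac{S}{2}$ ($J{\left(S \right)} = \frac{-4 + S}{-2} = \left(-4 + S\right) \left(- \frac{1}{2}\right) = 2 - \frac{S}{2}$)
$k = -97$ ($k = 3 - \left(\left(2 - 0\right) - 12\right)^{2} = 3 - \left(\left(2 + 0\right) - 12\right)^{2} = 3 - \left(2 - 12\right)^{2} = 3 - \left(-10\right)^{2} = 3 - 100 = -97$)
$4689 + k = 4689 - 97 = 4592$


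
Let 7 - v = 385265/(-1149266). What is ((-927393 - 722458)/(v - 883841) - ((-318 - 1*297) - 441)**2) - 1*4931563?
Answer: -6141992962689399355/1015759980579 ≈ -6.0467e+6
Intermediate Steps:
v = 8430127/1149266 (v = 7 - 385265/(-1149266) = 7 - 385265*(-1)/1149266 = 7 - 1*(-385265/1149266) = 7 + 385265/1149266 = 8430127/1149266 ≈ 7.3352)
((-927393 - 722458)/(v - 883841) - ((-318 - 1*297) - 441)**2) - 1*4931563 = ((-927393 - 722458)/(8430127/1149266 - 883841) - ((-318 - 1*297) - 441)**2) - 1*4931563 = (-1649851/(-1015759980579/1149266) - ((-318 - 297) - 441)**2) - 4931563 = (-1649851*(-1149266/1015759980579) - (-615 - 441)**2) - 4931563 = (1896117659366/1015759980579 - 1*(-1056)**2) - 4931563 = (1896117659366/1015759980579 - 1*1115136) - 4931563 = (1896117659366/1015759980579 - 1115136) - 4931563 = -1132708625585284378/1015759980579 - 4931563 = -6141992962689399355/1015759980579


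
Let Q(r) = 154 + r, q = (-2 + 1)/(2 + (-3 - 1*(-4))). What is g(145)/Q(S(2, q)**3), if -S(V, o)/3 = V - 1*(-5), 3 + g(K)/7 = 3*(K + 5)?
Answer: -447/1301 ≈ -0.34358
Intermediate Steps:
g(K) = 84 + 21*K (g(K) = -21 + 7*(3*(K + 5)) = -21 + 7*(3*(5 + K)) = -21 + 7*(15 + 3*K) = -21 + (105 + 21*K) = 84 + 21*K)
q = -1/3 (q = -1/(2 + (-3 + 4)) = -1/(2 + 1) = -1/3 ≈ -0.33333)
S(V, o) = -15 - 3*V (S(V, o) = -3*(V - 1*(-5)) = -3*(V + 5) = -3*(5 + V) = -15 - 3*V)
g(145)/Q(S(2, q)**3) = (84 + 21*145)/(154 + (-15 - 3*2)**3) = (84 + 3045)/(154 + (-15 - 6)**3) = 3129/(154 + (-21)**3) = 3129/(154 - 9261) = 3129/(-9107) = 3129*(-1/9107) = -447/1301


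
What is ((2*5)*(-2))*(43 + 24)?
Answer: -1340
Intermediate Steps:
((2*5)*(-2))*(43 + 24) = (10*(-2))*67 = -20*67 = -1340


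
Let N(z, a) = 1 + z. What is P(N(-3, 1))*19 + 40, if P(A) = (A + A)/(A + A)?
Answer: 59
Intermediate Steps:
P(A) = 1 (P(A) = (2*A)/((2*A)) = (2*A)*(1/(2*A)) = 1)
P(N(-3, 1))*19 + 40 = 1*19 + 40 = 19 + 40 = 59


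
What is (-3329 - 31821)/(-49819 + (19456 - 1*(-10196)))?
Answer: 35150/20167 ≈ 1.7429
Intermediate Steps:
(-3329 - 31821)/(-49819 + (19456 - 1*(-10196))) = -35150/(-49819 + (19456 + 10196)) = -35150/(-49819 + 29652) = -35150/(-20167) = -35150*(-1/20167) = 35150/20167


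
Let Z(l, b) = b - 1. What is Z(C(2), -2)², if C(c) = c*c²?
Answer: 9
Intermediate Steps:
C(c) = c³
Z(l, b) = -1 + b
Z(C(2), -2)² = (-1 - 2)² = (-3)² = 9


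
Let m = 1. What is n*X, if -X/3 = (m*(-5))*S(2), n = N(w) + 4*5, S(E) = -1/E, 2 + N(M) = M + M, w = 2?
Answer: -165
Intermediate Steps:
N(M) = -2 + 2*M (N(M) = -2 + (M + M) = -2 + 2*M)
n = 22 (n = (-2 + 2*2) + 4*5 = (-2 + 4) + 20 = 2 + 20 = 22)
X = -15/2 (X = -3*1*(-5)*(-1/2) = -(-15)*(-1*½) = -(-15)*(-1)/2 = -3*5/2 = -15/2 ≈ -7.5000)
n*X = 22*(-15/2) = -165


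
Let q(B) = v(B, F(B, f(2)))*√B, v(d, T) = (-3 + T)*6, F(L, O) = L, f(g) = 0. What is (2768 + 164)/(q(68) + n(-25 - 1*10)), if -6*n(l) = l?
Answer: -123144/74467915 + 16466112*√17/74467915 ≈ 0.91003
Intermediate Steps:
n(l) = -l/6
v(d, T) = -18 + 6*T
q(B) = √B*(-18 + 6*B) (q(B) = (-18 + 6*B)*√B = √B*(-18 + 6*B))
(2768 + 164)/(q(68) + n(-25 - 1*10)) = (2768 + 164)/(6*√68*(-3 + 68) - (-25 - 1*10)/6) = 2932/(6*(2*√17)*65 - (-25 - 10)/6) = 2932/(780*√17 - ⅙*(-35)) = 2932/(780*√17 + 35/6) = 2932/(35/6 + 780*√17)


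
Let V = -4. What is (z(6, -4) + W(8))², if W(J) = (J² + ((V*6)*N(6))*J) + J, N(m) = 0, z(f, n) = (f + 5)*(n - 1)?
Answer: 289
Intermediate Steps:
z(f, n) = (-1 + n)*(5 + f) (z(f, n) = (5 + f)*(-1 + n) = (-1 + n)*(5 + f))
W(J) = J + J² (W(J) = (J² + (-4*6*0)*J) + J = (J² + (-24*0)*J) + J = (J² + 0*J) + J = (J² + 0) + J = J² + J = J + J²)
(z(6, -4) + W(8))² = ((-5 - 1*6 + 5*(-4) + 6*(-4)) + 8*(1 + 8))² = ((-5 - 6 - 20 - 24) + 8*9)² = (-55 + 72)² = 17² = 289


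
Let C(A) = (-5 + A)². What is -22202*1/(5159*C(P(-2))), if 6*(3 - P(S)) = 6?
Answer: -22202/46431 ≈ -0.47817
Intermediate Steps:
P(S) = 2 (P(S) = 3 - ⅙*6 = 3 - 1 = 2)
-22202*1/(5159*C(P(-2))) = -22202*1/(5159*(-5 + 2)²) = -22202/((-3)²*5159) = -22202/(9*5159) = -22202/46431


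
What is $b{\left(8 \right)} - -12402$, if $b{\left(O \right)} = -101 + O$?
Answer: $12309$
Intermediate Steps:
$b{\left(8 \right)} - -12402 = \left(-101 + 8\right) - -12402 = -93 + 12402 = 12309$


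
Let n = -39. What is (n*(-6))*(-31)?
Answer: -7254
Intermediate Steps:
(n*(-6))*(-31) = -39*(-6)*(-31) = 234*(-31) = -7254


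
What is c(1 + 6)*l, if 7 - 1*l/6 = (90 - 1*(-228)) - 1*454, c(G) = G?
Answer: 6006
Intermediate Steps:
l = 858 (l = 42 - 6*((90 - 1*(-228)) - 1*454) = 42 - 6*((90 + 228) - 454) = 42 - 6*(318 - 454) = 42 - 6*(-136) = 42 + 816 = 858)
c(1 + 6)*l = (1 + 6)*858 = 7*858 = 6006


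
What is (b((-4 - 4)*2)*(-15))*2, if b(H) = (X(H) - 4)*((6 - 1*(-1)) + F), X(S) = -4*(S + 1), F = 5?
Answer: -20160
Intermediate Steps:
X(S) = -4 - 4*S (X(S) = -4*(1 + S) = -4 - 4*S)
b(H) = -96 - 48*H (b(H) = ((-4 - 4*H) - 4)*((6 - 1*(-1)) + 5) = (-8 - 4*H)*((6 + 1) + 5) = (-8 - 4*H)*(7 + 5) = (-8 - 4*H)*12 = -96 - 48*H)
(b((-4 - 4)*2)*(-15))*2 = ((-96 - 48*(-4 - 4)*2)*(-15))*2 = ((-96 - (-384)*2)*(-15))*2 = ((-96 - 48*(-16))*(-15))*2 = ((-96 + 768)*(-15))*2 = (672*(-15))*2 = -10080*2 = -20160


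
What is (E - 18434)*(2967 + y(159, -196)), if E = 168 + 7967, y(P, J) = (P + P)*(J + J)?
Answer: 1253275011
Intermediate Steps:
y(P, J) = 4*J*P (y(P, J) = (2*P)*(2*J) = 4*J*P)
E = 8135
(E - 18434)*(2967 + y(159, -196)) = (8135 - 18434)*(2967 + 4*(-196)*159) = -10299*(2967 - 124656) = -10299*(-121689) = 1253275011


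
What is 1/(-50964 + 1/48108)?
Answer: -48108/2451776111 ≈ -1.9622e-5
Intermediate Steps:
1/(-50964 + 1/48108) = 1/(-2451776111/48108) = -48108/2451776111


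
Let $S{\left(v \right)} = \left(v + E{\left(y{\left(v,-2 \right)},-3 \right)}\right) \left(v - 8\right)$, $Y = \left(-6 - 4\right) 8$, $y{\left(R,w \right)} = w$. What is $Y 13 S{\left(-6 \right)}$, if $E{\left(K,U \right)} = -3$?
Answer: $-131040$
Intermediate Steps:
$Y = -80$ ($Y = \left(-6 - 4\right) 8 = \left(-10\right) 8 = -80$)
$S{\left(v \right)} = \left(-8 + v\right) \left(-3 + v\right)$ ($S{\left(v \right)} = \left(v - 3\right) \left(v - 8\right) = \left(-3 + v\right) \left(-8 + v\right) = \left(-8 + v\right) \left(-3 + v\right)$)
$Y 13 S{\left(-6 \right)} = \left(-80\right) 13 \left(24 + \left(-6\right)^{2} - -66\right) = - 1040 \left(24 + 36 + 66\right) = \left(-1040\right) 126 = -131040$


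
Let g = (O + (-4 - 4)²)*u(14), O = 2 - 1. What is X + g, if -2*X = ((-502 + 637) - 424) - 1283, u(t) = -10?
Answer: 136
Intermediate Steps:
X = 786 (X = -(((-502 + 637) - 424) - 1283)/2 = -((135 - 424) - 1283)/2 = -(-289 - 1283)/2 = -½*(-1572) = 786)
O = 1
g = -650 (g = (1 + (-4 - 4)²)*(-10) = (1 + (-8)²)*(-10) = (1 + 64)*(-10) = 65*(-10) = -650)
X + g = 786 - 650 = 136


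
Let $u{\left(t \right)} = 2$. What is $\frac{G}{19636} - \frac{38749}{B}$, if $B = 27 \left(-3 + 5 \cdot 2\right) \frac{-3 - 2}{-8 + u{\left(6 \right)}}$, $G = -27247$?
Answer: $- \frac{1530333533}{6185340} \approx -247.41$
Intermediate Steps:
$B = \frac{315}{2}$ ($B = 27 \left(-3 + 5 \cdot 2\right) \frac{-3 - 2}{-8 + 2} = 27 \left(-3 + 10\right) \left(- \frac{5}{-6}\right) = 27 \cdot 7 \left(\left(-5\right) \left(- \frac{1}{6}\right)\right) = 189 \cdot \frac{5}{6} = \frac{315}{2} \approx 157.5$)
$\frac{G}{19636} - \frac{38749}{B} = - \frac{27247}{19636} - \frac{38749}{\frac{315}{2}} = \left(-27247\right) \frac{1}{19636} - \frac{77498}{315} = - \frac{27247}{19636} - \frac{77498}{315} = - \frac{1530333533}{6185340}$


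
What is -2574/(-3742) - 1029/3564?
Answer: 887203/2222748 ≈ 0.39915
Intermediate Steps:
-2574/(-3742) - 1029/3564 = -2574*(-1/3742) - 1029*1/3564 = 1287/1871 - 343/1188 = 887203/2222748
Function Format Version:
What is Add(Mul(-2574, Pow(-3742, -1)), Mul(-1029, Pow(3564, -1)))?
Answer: Rational(887203, 2222748) ≈ 0.39915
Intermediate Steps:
Add(Mul(-2574, Pow(-3742, -1)), Mul(-1029, Pow(3564, -1))) = Add(Mul(-2574, Rational(-1, 3742)), Mul(-1029, Rational(1, 3564))) = Add(Rational(1287, 1871), Rational(-343, 1188)) = Rational(887203, 2222748)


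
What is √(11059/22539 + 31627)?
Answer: 2*√4016742874617/22539 ≈ 177.84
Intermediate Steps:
√(11059/22539 + 31627) = √(712852012/22539) = 2*√4016742874617/22539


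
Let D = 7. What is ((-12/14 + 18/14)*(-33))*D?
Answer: -99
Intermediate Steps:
((-12/14 + 18/14)*(-33))*D = ((-12/14 + 18/14)*(-33))*7 = ((-12*1/14 + 18*(1/14))*(-33))*7 = ((-6/7 + 9/7)*(-33))*7 = ((3/7)*(-33))*7 = -99/7*7 = -99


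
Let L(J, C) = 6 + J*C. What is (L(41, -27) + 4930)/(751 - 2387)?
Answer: -3829/1636 ≈ -2.3405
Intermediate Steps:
L(J, C) = 6 + C*J
(L(41, -27) + 4930)/(751 - 2387) = ((6 - 27*41) + 4930)/(751 - 2387) = ((6 - 1107) + 4930)/(-1636) = (-1101 + 4930)*(-1/1636) = 3829*(-1/1636) = -3829/1636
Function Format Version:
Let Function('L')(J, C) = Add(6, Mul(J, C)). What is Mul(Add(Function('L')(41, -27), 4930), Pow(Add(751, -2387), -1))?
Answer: Rational(-3829, 1636) ≈ -2.3405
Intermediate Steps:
Function('L')(J, C) = Add(6, Mul(C, J))
Mul(Add(Function('L')(41, -27), 4930), Pow(Add(751, -2387), -1)) = Mul(Add(Add(6, Mul(-27, 41)), 4930), Pow(Add(751, -2387), -1)) = Mul(Add(Add(6, -1107), 4930), Pow(-1636, -1)) = Mul(Add(-1101, 4930), Rational(-1, 1636)) = Mul(3829, Rational(-1, 1636)) = Rational(-3829, 1636)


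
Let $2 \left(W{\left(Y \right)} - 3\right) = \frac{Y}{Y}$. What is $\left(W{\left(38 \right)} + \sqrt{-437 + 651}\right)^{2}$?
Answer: $\frac{905}{4} + 7 \sqrt{214} \approx 328.65$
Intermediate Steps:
$W{\left(Y \right)} = \frac{7}{2}$ ($W{\left(Y \right)} = 3 + \frac{Y \frac{1}{Y}}{2} = 3 + \frac{1}{2} \cdot 1 = 3 + \frac{1}{2} = \frac{7}{2}$)
$\left(W{\left(38 \right)} + \sqrt{-437 + 651}\right)^{2} = \left(\frac{7}{2} + \sqrt{-437 + 651}\right)^{2} = \left(\frac{7}{2} + \sqrt{214}\right)^{2}$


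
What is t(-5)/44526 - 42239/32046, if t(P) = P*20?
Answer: -313989719/237813366 ≈ -1.3203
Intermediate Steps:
t(P) = 20*P
t(-5)/44526 - 42239/32046 = (20*(-5))/44526 - 42239/32046 = -100*1/44526 - 42239*1/32046 = -50/22263 - 42239/32046 = -313989719/237813366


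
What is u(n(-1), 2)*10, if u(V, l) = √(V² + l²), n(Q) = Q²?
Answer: 10*√5 ≈ 22.361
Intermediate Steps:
u(n(-1), 2)*10 = √(((-1)²)² + 2²)*10 = √(1² + 4)*10 = √(1 + 4)*10 = √5*10 = 10*√5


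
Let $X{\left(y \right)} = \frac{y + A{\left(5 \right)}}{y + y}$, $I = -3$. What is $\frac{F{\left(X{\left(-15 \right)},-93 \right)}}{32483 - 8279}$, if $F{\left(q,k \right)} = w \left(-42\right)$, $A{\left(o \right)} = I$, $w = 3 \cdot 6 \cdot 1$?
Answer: $- \frac{63}{2017} \approx -0.031235$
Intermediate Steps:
$w = 18$ ($w = 3 \cdot 6 = 18$)
$A{\left(o \right)} = -3$
$X{\left(y \right)} = \frac{-3 + y}{2 y}$ ($X{\left(y \right)} = \frac{y - 3}{y + y} = \frac{-3 + y}{2 y}$)
$F{\left(q,k \right)} = -756$ ($F{\left(q,k \right)} = 18 \left(-42\right) = -756$)
$\frac{F{\left(X{\left(-15 \right)},-93 \right)}}{32483 - 8279} = - \frac{756}{32483 - 8279} = - \frac{756}{24204} = \left(-756\right) \frac{1}{24204} = - \frac{63}{2017}$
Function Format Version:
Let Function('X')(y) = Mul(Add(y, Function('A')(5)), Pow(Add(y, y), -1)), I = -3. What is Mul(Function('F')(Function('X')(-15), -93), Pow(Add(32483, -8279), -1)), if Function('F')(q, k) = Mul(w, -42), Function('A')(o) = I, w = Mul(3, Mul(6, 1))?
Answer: Rational(-63, 2017) ≈ -0.031235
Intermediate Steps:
w = 18 (w = Mul(3, 6) = 18)
Function('A')(o) = -3
Function('X')(y) = Mul(Rational(1, 2), Pow(y, -1), Add(-3, y)) (Function('X')(y) = Mul(Add(y, -3), Pow(Add(y, y), -1)) = Mul(Add(-3, y), Pow(Mul(2, y), -1)) = Mul(Add(-3, y), Mul(Rational(1, 2), Pow(y, -1))) = Mul(Rational(1, 2), Pow(y, -1), Add(-3, y)))
Function('F')(q, k) = -756 (Function('F')(q, k) = Mul(18, -42) = -756)
Mul(Function('F')(Function('X')(-15), -93), Pow(Add(32483, -8279), -1)) = Mul(-756, Pow(Add(32483, -8279), -1)) = Mul(-756, Pow(24204, -1)) = Mul(-756, Rational(1, 24204)) = Rational(-63, 2017)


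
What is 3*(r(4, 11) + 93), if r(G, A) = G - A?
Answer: 258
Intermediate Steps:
3*(r(4, 11) + 93) = 3*((4 - 1*11) + 93) = 3*((4 - 11) + 93) = 3*(-7 + 93) = 3*86 = 258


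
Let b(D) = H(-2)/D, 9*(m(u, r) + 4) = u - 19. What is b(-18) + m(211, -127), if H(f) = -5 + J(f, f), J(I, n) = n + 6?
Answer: 313/18 ≈ 17.389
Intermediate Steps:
J(I, n) = 6 + n
H(f) = 1 + f (H(f) = -5 + (6 + f) = 1 + f)
m(u, r) = -55/9 + u/9 (m(u, r) = -4 + (u - 19)/9 = -4 + (-19 + u)/9 = -4 + (-19/9 + u/9) = -55/9 + u/9)
b(D) = -1/D (b(D) = (1 - 2)/D = -1/D)
b(-18) + m(211, -127) = -1/(-18) + (-55/9 + (⅑)*211) = -1*(-1/18) + (-55/9 + 211/9) = 1/18 + 52/3 = 313/18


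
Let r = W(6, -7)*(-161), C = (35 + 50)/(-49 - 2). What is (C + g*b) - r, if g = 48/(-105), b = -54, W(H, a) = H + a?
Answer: -14488/105 ≈ -137.98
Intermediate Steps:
C = -5/3 (C = 85/(-51) = 85*(-1/51) = -5/3 ≈ -1.6667)
g = -16/35 (g = 48*(-1/105) = -16/35 ≈ -0.45714)
r = 161 (r = (6 - 7)*(-161) = -1*(-161) = 161)
(C + g*b) - r = (-5/3 - 16/35*(-54)) - 1*161 = (-5/3 + 864/35) - 161 = 2417/105 - 161 = -14488/105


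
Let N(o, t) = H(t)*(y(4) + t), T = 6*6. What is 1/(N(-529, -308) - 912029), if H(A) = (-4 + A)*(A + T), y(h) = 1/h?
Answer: -1/27028925 ≈ -3.6997e-8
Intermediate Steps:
T = 36
H(A) = (-4 + A)*(36 + A) (H(A) = (-4 + A)*(A + 36) = (-4 + A)*(36 + A))
N(o, t) = (1/4 + t)*(-144 + t**2 + 32*t) (N(o, t) = (-144 + t**2 + 32*t)*(1/4 + t) = (1/4 + t)*(-144 + t**2 + 32*t))
1/(N(-529, -308) - 912029) = 1/((1 + 4*(-308))*(-144 + (-308)**2 + 32*(-308))/4 - 912029) = 1/((1 - 1232)*(-144 + 94864 - 9856)/4 - 912029) = 1/((1/4)*(-1231)*84864 - 912029) = 1/(-26116896 - 912029) = 1/(-27028925) = -1/27028925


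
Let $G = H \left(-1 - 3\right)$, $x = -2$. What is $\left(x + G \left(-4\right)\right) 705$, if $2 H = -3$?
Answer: $-18330$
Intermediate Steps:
$H = - \frac{3}{2}$ ($H = \frac{1}{2} \left(-3\right) = - \frac{3}{2} \approx -1.5$)
$G = 6$ ($G = - \frac{3 \left(-1 - 3\right)}{2} = \left(- \frac{3}{2}\right) \left(-4\right) = 6$)
$\left(x + G \left(-4\right)\right) 705 = \left(-2 + 6 \left(-4\right)\right) 705 = \left(-2 - 24\right) 705 = \left(-26\right) 705 = -18330$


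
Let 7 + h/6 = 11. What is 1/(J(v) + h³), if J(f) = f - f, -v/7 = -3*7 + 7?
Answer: 1/13824 ≈ 7.2338e-5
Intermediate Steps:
h = 24 (h = -42 + 6*11 = -42 + 66 = 24)
v = 98 (v = -7*(-3*7 + 7) = -7*(-21 + 7) = -7*(-14) = 98)
J(f) = 0
1/(J(v) + h³) = 1/(0 + 24³) = 1/(0 + 13824) = 1/13824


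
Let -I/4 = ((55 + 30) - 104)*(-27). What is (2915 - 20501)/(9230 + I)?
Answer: -8793/3589 ≈ -2.4500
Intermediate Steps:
I = -2052 (I = -4*((55 + 30) - 104)*(-27) = -4*(85 - 104)*(-27) = -(-76)*(-27) = -4*513 = -2052)
(2915 - 20501)/(9230 + I) = (2915 - 20501)/(9230 - 2052) = -17586/7178 = -17586*1/7178 = -8793/3589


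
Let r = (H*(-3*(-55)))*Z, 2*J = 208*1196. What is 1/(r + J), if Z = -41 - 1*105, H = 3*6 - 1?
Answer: -1/285146 ≈ -3.5070e-6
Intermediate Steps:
H = 17 (H = 18 - 1 = 17)
Z = -146 (Z = -41 - 105 = -146)
J = 124384 (J = (208*1196)/2 = (½)*248768 = 124384)
r = -409530 (r = (17*(-3*(-55)))*(-146) = (17*165)*(-146) = 2805*(-146) = -409530)
1/(r + J) = 1/(-409530 + 124384) = 1/(-285146) = -1/285146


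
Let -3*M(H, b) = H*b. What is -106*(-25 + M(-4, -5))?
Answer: 10070/3 ≈ 3356.7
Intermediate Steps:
M(H, b) = -H*b/3
-106*(-25 + M(-4, -5)) = -106*(-25 - ⅓*(-4)*(-5)) = -106*(-25 - 20/3) = -106*(-95/3) = 10070/3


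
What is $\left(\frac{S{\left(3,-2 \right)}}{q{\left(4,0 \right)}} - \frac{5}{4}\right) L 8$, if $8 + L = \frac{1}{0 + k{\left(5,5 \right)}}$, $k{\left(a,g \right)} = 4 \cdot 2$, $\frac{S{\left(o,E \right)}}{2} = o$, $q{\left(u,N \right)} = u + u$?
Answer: $\frac{63}{2} \approx 31.5$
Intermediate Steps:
$q{\left(u,N \right)} = 2 u$
$S{\left(o,E \right)} = 2 o$
$k{\left(a,g \right)} = 8$
$L = - \frac{63}{8}$ ($L = -8 + \frac{1}{0 + 8} = -8 + \frac{1}{8} = - \frac{63}{8} \approx -7.875$)
$\left(\frac{S{\left(3,-2 \right)}}{q{\left(4,0 \right)}} - \frac{5}{4}\right) L 8 = \left(\frac{2 \cdot 3}{2 \cdot 4} - \frac{5}{4}\right) \left(- \frac{63}{8}\right) 8 = \left(\frac{6}{8} - \frac{5}{4}\right) \left(- \frac{63}{8}\right) 8 = \left(6 \cdot \frac{1}{8} - \frac{5}{4}\right) \left(- \frac{63}{8}\right) 8 = \left(\frac{3}{4} - \frac{5}{4}\right) \left(- \frac{63}{8}\right) 8 = \left(- \frac{1}{2}\right) \left(- \frac{63}{8}\right) 8 = \frac{63}{16} \cdot 8 = \frac{63}{2}$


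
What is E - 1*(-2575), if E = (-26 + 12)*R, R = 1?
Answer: 2561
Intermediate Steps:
E = -14 (E = (-26 + 12)*1 = -14*1 = -14)
E - 1*(-2575) = -14 - 1*(-2575) = -14 + 2575 = 2561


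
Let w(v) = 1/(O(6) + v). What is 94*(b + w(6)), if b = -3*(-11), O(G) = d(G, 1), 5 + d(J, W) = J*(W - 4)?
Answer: 52640/17 ≈ 3096.5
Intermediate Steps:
d(J, W) = -5 + J*(-4 + W) (d(J, W) = -5 + J*(W - 4) = -5 + J*(-4 + W))
O(G) = -5 - 3*G (O(G) = -5 - 4*G + G*1 = -5 - 4*G + G = -5 - 3*G)
w(v) = 1/(-23 + v) (w(v) = 1/((-5 - 3*6) + v) = 1/((-5 - 18) + v) = 1/(-23 + v))
b = 33
94*(b + w(6)) = 94*(33 + 1/(-23 + 6)) = 94*(33 + 1/(-17)) = 94*(33 - 1/17) = 94*(560/17) = 52640/17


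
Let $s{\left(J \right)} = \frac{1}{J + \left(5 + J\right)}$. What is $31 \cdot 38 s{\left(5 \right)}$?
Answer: $\frac{1178}{15} \approx 78.533$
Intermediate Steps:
$s{\left(J \right)} = \frac{1}{5 + 2 J}$
$31 \cdot 38 s{\left(5 \right)} = \frac{31 \cdot 38}{5 + 2 \cdot 5} = \frac{1178}{5 + 10} = \frac{1178}{15}$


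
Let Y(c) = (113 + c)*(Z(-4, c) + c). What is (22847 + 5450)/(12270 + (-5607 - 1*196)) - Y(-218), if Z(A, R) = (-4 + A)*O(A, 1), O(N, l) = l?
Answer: -153433613/6467 ≈ -23726.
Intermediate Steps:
Z(A, R) = -4 + A (Z(A, R) = (-4 + A)*1 = -4 + A)
Y(c) = (-8 + c)*(113 + c) (Y(c) = (113 + c)*((-4 - 4) + c) = (113 + c)*(-8 + c) = (-8 + c)*(113 + c))
(22847 + 5450)/(12270 + (-5607 - 1*196)) - Y(-218) = (22847 + 5450)/(12270 + (-5607 - 1*196)) - (-904 + (-218)² + 105*(-218)) = 28297/(12270 + (-5607 - 196)) - (-904 + 47524 - 22890) = 28297/(12270 - 5803) - 1*23730 = 28297/6467 - 23730 = -153433613/6467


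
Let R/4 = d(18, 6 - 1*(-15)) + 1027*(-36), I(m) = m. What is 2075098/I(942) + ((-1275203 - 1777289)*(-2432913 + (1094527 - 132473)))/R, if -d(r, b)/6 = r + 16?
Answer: -58737072306647/1945544 ≈ -3.0191e+7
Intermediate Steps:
d(r, b) = -96 - 6*r (d(r, b) = -6*(r + 16) = -6*(16 + r) = -96 - 6*r)
R = -148704 (R = 4*((-96 - 6*18) + 1027*(-36)) = 4*((-96 - 108) - 36972) = 4*(-204 - 36972) = 4*(-37176) = -148704)
2075098/I(942) + ((-1275203 - 1777289)*(-2432913 + (1094527 - 132473)))/R = 2075098/942 + ((-1275203 - 1777289)*(-2432913 + (1094527 - 132473)))/(-148704) = 2075098*(1/942) - 3052492*(-2432913 + 962054)*(-1/148704) = 1037549/471 - 3052492*(-1470859)*(-1/148704) = 1037549/471 + 4489785330628*(-1/148704) = 1037549/471 - 1122446332657/37176 = -58737072306647/1945544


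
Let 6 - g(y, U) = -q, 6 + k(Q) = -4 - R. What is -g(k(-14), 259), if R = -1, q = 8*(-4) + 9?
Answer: 17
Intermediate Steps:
q = -23 (q = -32 + 9 = -23)
k(Q) = -9 (k(Q) = -6 + (-4 - 1*(-1)) = -6 + (-4 + 1) = -6 - 3 = -9)
g(y, U) = -17 (g(y, U) = 6 - (-1)*(-23) = 6 - 1*23 = 6 - 23 = -17)
-g(k(-14), 259) = -1*(-17) = 17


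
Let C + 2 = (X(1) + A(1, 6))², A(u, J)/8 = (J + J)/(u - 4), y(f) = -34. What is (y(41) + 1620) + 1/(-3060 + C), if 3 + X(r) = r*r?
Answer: 3022915/1906 ≈ 1586.0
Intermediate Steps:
X(r) = -3 + r² (X(r) = -3 + r*r = -3 + r²)
A(u, J) = 16*J/(-4 + u) (A(u, J) = 8*((J + J)/(u - 4)) = 8*((2*J)/(-4 + u)) = 8*(2*J/(-4 + u)) = 16*J/(-4 + u))
C = 1154 (C = -2 + ((-3 + 1²) + 16*6/(-4 + 1))² = -2 + ((-3 + 1) + 16*6/(-3))² = -2 + (-2 + 16*6*(-⅓))² = -2 + (-2 - 32)² = -2 + (-34)² = -2 + 1156 = 1154)
(y(41) + 1620) + 1/(-3060 + C) = (-34 + 1620) + 1/(-3060 + 1154) = 1586 + 1/(-1906) = 1586 - 1/1906 = 3022915/1906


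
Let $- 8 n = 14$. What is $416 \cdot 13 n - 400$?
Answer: $-9864$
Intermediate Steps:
$n = - \frac{7}{4}$ ($n = \left(- \frac{1}{8}\right) 14 = - \frac{7}{4} \approx -1.75$)
$416 \cdot 13 n - 400 = 416 \cdot 13 \left(- \frac{7}{4}\right) - 400 = 416 \left(- \frac{91}{4}\right) - 400 = -9464 - 400 = -9864$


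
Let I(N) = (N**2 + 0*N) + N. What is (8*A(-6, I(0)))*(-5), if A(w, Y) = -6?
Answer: 240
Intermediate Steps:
I(N) = N + N**2 (I(N) = (N**2 + 0) + N = N**2 + N = N + N**2)
(8*A(-6, I(0)))*(-5) = (8*(-6))*(-5) = -48*(-5) = 240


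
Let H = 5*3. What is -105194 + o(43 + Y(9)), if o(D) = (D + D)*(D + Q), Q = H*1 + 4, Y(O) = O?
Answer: -97810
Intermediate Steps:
H = 15
Q = 19 (Q = 15*1 + 4 = 15 + 4 = 19)
o(D) = 2*D*(19 + D) (o(D) = (D + D)*(D + 19) = (2*D)*(19 + D) = 2*D*(19 + D))
-105194 + o(43 + Y(9)) = -105194 + 2*(43 + 9)*(19 + (43 + 9)) = -105194 + 2*52*(19 + 52) = -105194 + 2*52*71 = -105194 + 7384 = -97810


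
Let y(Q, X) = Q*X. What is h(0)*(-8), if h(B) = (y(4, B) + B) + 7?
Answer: -56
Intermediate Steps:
h(B) = 7 + 5*B (h(B) = (4*B + B) + 7 = 5*B + 7 = 7 + 5*B)
h(0)*(-8) = (7 + 5*0)*(-8) = (7 + 0)*(-8) = 7*(-8) = -56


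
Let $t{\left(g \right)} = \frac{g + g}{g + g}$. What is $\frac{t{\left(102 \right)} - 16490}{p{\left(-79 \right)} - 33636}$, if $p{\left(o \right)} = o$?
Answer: $\frac{1499}{3065} \approx 0.48907$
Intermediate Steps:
$t{\left(g \right)} = 1$ ($t{\left(g \right)} = \frac{2 g}{2 g} = 2 g \frac{1}{2 g} = 1$)
$\frac{t{\left(102 \right)} - 16490}{p{\left(-79 \right)} - 33636} = \frac{1 - 16490}{-79 - 33636} = - \frac{16489}{-33715} = \left(-16489\right) \left(- \frac{1}{33715}\right) = \frac{1499}{3065}$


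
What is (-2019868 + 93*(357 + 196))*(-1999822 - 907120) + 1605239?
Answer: 5722139608777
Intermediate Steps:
(-2019868 + 93*(357 + 196))*(-1999822 - 907120) + 1605239 = (-2019868 + 93*553)*(-2906942) + 1605239 = (-2019868 + 51429)*(-2906942) + 1605239 = -1968439*(-2906942) + 1605239 = 5722138003538 + 1605239 = 5722139608777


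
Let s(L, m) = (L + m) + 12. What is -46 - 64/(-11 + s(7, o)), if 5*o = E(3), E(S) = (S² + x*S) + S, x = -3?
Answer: -2298/43 ≈ -53.442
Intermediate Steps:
E(S) = S² - 2*S (E(S) = (S² - 3*S) + S = S² - 2*S)
o = ⅗ (o = (3*(-2 + 3))/5 = (3*1)/5 = (⅕)*3 = ⅗ ≈ 0.60000)
s(L, m) = 12 + L + m
-46 - 64/(-11 + s(7, o)) = -46 - 64/(-11 + (12 + 7 + ⅗)) = -46 - 64/(-11 + 98/5) = -46 - 64/(43/5) = -46 + (5/43)*(-64) = -46 - 320/43 = -2298/43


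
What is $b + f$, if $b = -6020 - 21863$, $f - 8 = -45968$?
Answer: $-73843$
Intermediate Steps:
$f = -45960$ ($f = 8 - 45968 = -45960$)
$b = -27883$
$b + f = -27883 - 45960 = -73843$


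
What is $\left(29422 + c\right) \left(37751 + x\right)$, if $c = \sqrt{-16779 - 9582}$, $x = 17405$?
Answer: $1622799832 + 165468 i \sqrt{2929} \approx 1.6228 \cdot 10^{9} + 8.9552 \cdot 10^{6} i$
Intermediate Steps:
$c = 3 i \sqrt{2929}$ ($c = \sqrt{-26361} = 3 i \sqrt{2929} \approx 162.36 i$)
$\left(29422 + c\right) \left(37751 + x\right) = \left(29422 + 3 i \sqrt{2929}\right) \left(37751 + 17405\right) = \left(29422 + 3 i \sqrt{2929}\right) 55156 = 1622799832 + 165468 i \sqrt{2929}$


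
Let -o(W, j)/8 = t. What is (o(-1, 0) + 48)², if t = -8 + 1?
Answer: 10816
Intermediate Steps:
t = -7
o(W, j) = 56 (o(W, j) = -8*(-7) = 56)
(o(-1, 0) + 48)² = (56 + 48)² = 104² = 10816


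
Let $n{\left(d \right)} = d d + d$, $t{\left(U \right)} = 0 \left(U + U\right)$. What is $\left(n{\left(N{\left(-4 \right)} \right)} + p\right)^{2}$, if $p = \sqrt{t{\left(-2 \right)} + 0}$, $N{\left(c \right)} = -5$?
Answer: $400$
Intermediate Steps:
$t{\left(U \right)} = 0$ ($t{\left(U \right)} = 0 \cdot 2 U = 0$)
$n{\left(d \right)} = d + d^{2}$ ($n{\left(d \right)} = d^{2} + d = d + d^{2}$)
$p = 0$ ($p = \sqrt{0 + 0} = \sqrt{0} = 0$)
$\left(n{\left(N{\left(-4 \right)} \right)} + p\right)^{2} = \left(- 5 \left(1 - 5\right) + 0\right)^{2} = \left(\left(-5\right) \left(-4\right) + 0\right)^{2} = \left(20 + 0\right)^{2} = 20^{2} = 400$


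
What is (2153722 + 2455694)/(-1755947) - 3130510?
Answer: -5497014252386/1755947 ≈ -3.1305e+6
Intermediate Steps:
(2153722 + 2455694)/(-1755947) - 3130510 = 4609416*(-1/1755947) - 3130510 = -4609416/1755947 - 3130510 = -5497014252386/1755947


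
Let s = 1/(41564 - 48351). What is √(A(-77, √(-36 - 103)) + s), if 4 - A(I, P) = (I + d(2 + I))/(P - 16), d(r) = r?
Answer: √6787*√((597272 + 27147*I*√139)/(-16 + I*√139))/6787 ≈ 1.1972 - 1.8948*I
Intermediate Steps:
s = -1/6787 (s = 1/(-6787) = -1/6787 ≈ -0.00014734)
A(I, P) = 4 - (2 + 2*I)/(-16 + P) (A(I, P) = 4 - (I + (2 + I))/(P - 16) = 4 - (2 + 2*I)/(-16 + P))
√(A(-77, √(-36 - 103)) + s) = √(2*(-33 - 1*(-77) + 2*√(-36 - 103))/(-16 + √(-36 - 103)) - 1/6787) = √(2*(-33 + 77 + 2*√(-139))/(-16 + √(-139)) - 1/6787) = √(2*(-33 + 77 + 2*(I*√139))/(-16 + I*√139) - 1/6787) = √(2*(-33 + 77 + 2*I*√139)/(-16 + I*√139) - 1/6787) = √(2*(44 + 2*I*√139)/(-16 + I*√139) - 1/6787) = √(-1/6787 + 2*(44 + 2*I*√139)/(-16 + I*√139))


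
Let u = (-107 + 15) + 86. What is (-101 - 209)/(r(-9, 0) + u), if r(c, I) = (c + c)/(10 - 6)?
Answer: 620/21 ≈ 29.524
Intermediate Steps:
u = -6 (u = -92 + 86 = -6)
r(c, I) = c/2 (r(c, I) = (2*c)/4 = (2*c)*(1/4) = c/2)
(-101 - 209)/(r(-9, 0) + u) = (-101 - 209)/((1/2)*(-9) - 6) = -310/(-9/2 - 6) = -310/(-21/2) = -310*(-2/21) = 620/21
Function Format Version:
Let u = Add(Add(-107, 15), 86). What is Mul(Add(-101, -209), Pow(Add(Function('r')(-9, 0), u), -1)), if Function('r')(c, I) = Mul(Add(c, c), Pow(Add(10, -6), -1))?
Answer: Rational(620, 21) ≈ 29.524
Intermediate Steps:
u = -6 (u = Add(-92, 86) = -6)
Function('r')(c, I) = Mul(Rational(1, 2), c) (Function('r')(c, I) = Mul(Mul(2, c), Pow(4, -1)) = Mul(Mul(2, c), Rational(1, 4)) = Mul(Rational(1, 2), c))
Mul(Add(-101, -209), Pow(Add(Function('r')(-9, 0), u), -1)) = Mul(Add(-101, -209), Pow(Add(Mul(Rational(1, 2), -9), -6), -1)) = Mul(-310, Pow(Add(Rational(-9, 2), -6), -1)) = Mul(-310, Pow(Rational(-21, 2), -1)) = Mul(-310, Rational(-2, 21)) = Rational(620, 21)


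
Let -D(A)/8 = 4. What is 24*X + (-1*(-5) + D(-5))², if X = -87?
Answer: -1359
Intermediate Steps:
D(A) = -32 (D(A) = -8*4 = -32)
24*X + (-1*(-5) + D(-5))² = 24*(-87) + (-1*(-5) - 32)² = -2088 + (5 - 32)² = -2088 + (-27)² = -2088 + 729 = -1359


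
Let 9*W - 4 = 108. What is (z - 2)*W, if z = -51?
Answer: -5936/9 ≈ -659.56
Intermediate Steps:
W = 112/9 (W = 4/9 + (⅑)*108 = 4/9 + 12 = 112/9 ≈ 12.444)
(z - 2)*W = (-51 - 2)*(112/9) = -53*112/9 = -5936/9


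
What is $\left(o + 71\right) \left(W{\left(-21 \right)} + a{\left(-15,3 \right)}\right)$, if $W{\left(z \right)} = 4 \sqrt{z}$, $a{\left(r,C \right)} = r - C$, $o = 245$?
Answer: $-5688 + 1264 i \sqrt{21} \approx -5688.0 + 5792.4 i$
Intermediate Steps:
$\left(o + 71\right) \left(W{\left(-21 \right)} + a{\left(-15,3 \right)}\right) = \left(245 + 71\right) \left(4 \sqrt{-21} - 18\right) = 316 \left(4 i \sqrt{21} - 18\right) = 316 \left(-18 + 4 i \sqrt{21}\right) = -5688 + 1264 i \sqrt{21}$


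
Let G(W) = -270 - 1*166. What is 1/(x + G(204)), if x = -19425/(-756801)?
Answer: -252267/109981937 ≈ -0.0022937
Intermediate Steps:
G(W) = -436 (G(W) = -270 - 166 = -436)
x = 6475/252267 (x = -19425*(-1/756801) = 6475/252267 ≈ 0.025667)
1/(x + G(204)) = 1/(6475/252267 - 436) = 1/(-109981937/252267) = -252267/109981937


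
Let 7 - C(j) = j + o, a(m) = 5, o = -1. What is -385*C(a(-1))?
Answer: -1155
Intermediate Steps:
C(j) = 8 - j (C(j) = 7 - (j - 1) = 7 - (-1 + j) = 7 + (1 - j) = 8 - j)
-385*C(a(-1)) = -385*(8 - 1*5) = -385*(8 - 5) = -385*3 = -1155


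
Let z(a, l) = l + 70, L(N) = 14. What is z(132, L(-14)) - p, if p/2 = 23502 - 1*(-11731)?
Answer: -70382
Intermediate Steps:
p = 70466 (p = 2*(23502 - 1*(-11731)) = 2*(23502 + 11731) = 2*35233 = 70466)
z(a, l) = 70 + l
z(132, L(-14)) - p = (70 + 14) - 1*70466 = 84 - 70466 = -70382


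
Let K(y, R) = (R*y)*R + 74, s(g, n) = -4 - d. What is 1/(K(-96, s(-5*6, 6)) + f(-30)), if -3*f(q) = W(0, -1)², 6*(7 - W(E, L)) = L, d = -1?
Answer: -108/87169 ≈ -0.0012390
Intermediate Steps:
W(E, L) = 7 - L/6
s(g, n) = -3 (s(g, n) = -4 - 1*(-1) = -4 + 1 = -3)
f(q) = -1849/108 (f(q) = -(7 - ⅙*(-1))²/3 = -(7 + ⅙)²/3 = -(43/6)²/3 = -⅓*1849/36 = -1849/108)
K(y, R) = 74 + y*R² (K(y, R) = y*R² + 74 = 74 + y*R²)
1/(K(-96, s(-5*6, 6)) + f(-30)) = 1/((74 - 96*(-3)²) - 1849/108) = 1/((74 - 96*9) - 1849/108) = 1/((74 - 864) - 1849/108) = 1/(-790 - 1849/108) = 1/(-87169/108) = -108/87169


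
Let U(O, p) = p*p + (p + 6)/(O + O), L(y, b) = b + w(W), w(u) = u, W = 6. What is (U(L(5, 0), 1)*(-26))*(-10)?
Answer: 1235/3 ≈ 411.67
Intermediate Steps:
L(y, b) = 6 + b (L(y, b) = b + 6 = 6 + b)
U(O, p) = p**2 + (6 + p)/(2*O) (U(O, p) = p**2 + (6 + p)/((2*O)) = p**2 + (6 + p)*(1/(2*O)) = p**2 + (6 + p)/(2*O))
(U(L(5, 0), 1)*(-26))*(-10) = (((3 + (1/2)*1 + (6 + 0)*1**2)/(6 + 0))*(-26))*(-10) = (((3 + 1/2 + 6*1)/6)*(-26))*(-10) = (((3 + 1/2 + 6)/6)*(-26))*(-10) = (((1/6)*(19/2))*(-26))*(-10) = ((19/12)*(-26))*(-10) = -247/6*(-10) = 1235/3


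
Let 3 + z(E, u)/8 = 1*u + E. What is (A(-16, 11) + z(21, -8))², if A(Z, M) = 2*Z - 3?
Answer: 2025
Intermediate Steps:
z(E, u) = -24 + 8*E + 8*u (z(E, u) = -24 + 8*(1*u + E) = -24 + 8*(u + E) = -24 + 8*(E + u) = -24 + (8*E + 8*u) = -24 + 8*E + 8*u)
A(Z, M) = -3 + 2*Z
(A(-16, 11) + z(21, -8))² = ((-3 + 2*(-16)) + (-24 + 8*21 + 8*(-8)))² = ((-3 - 32) + (-24 + 168 - 64))² = (-35 + 80)² = 45² = 2025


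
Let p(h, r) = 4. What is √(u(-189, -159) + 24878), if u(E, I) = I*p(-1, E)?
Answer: √24242 ≈ 155.70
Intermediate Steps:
u(E, I) = 4*I (u(E, I) = I*4 = 4*I)
√(u(-189, -159) + 24878) = √(4*(-159) + 24878) = √(-636 + 24878) = √24242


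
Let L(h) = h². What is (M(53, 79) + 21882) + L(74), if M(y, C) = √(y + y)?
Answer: 27358 + √106 ≈ 27368.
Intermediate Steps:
M(y, C) = √2*√y (M(y, C) = √(2*y) = √2*√y)
(M(53, 79) + 21882) + L(74) = (√2*√53 + 21882) + 74² = (√106 + 21882) + 5476 = (21882 + √106) + 5476 = 27358 + √106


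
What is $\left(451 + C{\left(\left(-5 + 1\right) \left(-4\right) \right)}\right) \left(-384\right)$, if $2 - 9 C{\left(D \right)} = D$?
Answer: $- \frac{517760}{3} \approx -1.7259 \cdot 10^{5}$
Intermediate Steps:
$C{\left(D \right)} = \frac{2}{9} - \frac{D}{9}$
$\left(451 + C{\left(\left(-5 + 1\right) \left(-4\right) \right)}\right) \left(-384\right) = \left(451 + \left(\frac{2}{9} - \frac{\left(-5 + 1\right) \left(-4\right)}{9}\right)\right) \left(-384\right) = \left(451 + \left(\frac{2}{9} - \frac{\left(-4\right) \left(-4\right)}{9}\right)\right) \left(-384\right) = \left(451 + \left(\frac{2}{9} - \frac{16}{9}\right)\right) \left(-384\right) = \left(451 - \frac{14}{9}\right) \left(-384\right) = \frac{4045}{9} \left(-384\right) = - \frac{517760}{3}$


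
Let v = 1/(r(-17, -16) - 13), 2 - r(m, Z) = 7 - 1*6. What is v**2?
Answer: 1/144 ≈ 0.0069444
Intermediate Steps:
r(m, Z) = 1 (r(m, Z) = 2 - (7 - 1*6) = 2 - (7 - 6) = 2 - 1*1 = 2 - 1 = 1)
v = -1/12 (v = 1/(1 - 13) = 1/(-12) = -1/12 ≈ -0.083333)
v**2 = (-1/12)**2 = 1/144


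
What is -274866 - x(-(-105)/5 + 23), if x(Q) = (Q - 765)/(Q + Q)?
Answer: -24187487/88 ≈ -2.7486e+5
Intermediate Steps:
x(Q) = (-765 + Q)/(2*Q) (x(Q) = (-765 + Q)/((2*Q)) = (-765 + Q)*(1/(2*Q)) = (-765 + Q)/(2*Q))
-274866 - x(-(-105)/5 + 23) = -274866 - (-765 + (-(-105)/5 + 23))/(2*(-(-105)/5 + 23)) = -274866 - (-765 + (-7*(-3) + 23))/(2*(-7*(-3) + 23)) = -274866 - (-765 + (21 + 23))/(2*(21 + 23)) = -274866 - (-765 + 44)/(2*44) = -274866 - (-721)/(2*44) = -274866 - 1*(-721/88) = -274866 + 721/88 = -24187487/88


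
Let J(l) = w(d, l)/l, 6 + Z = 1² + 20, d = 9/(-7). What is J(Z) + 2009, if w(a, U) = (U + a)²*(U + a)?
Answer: 3740347/1715 ≈ 2181.0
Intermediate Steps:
d = -9/7 (d = 9*(-⅐) = -9/7 ≈ -1.2857)
Z = 15 (Z = -6 + (1² + 20) = -6 + (1 + 20) = -6 + 21 = 15)
w(a, U) = (U + a)³
J(l) = (-9/7 + l)³/l (J(l) = (l - 9/7)³/l = (-9/7 + l)³/l)
J(Z) + 2009 = (1/343)*(-9 + 7*15)³/15 + 2009 = (1/343)*(1/15)*(-9 + 105)³ + 2009 = (1/343)*(1/15)*96³ + 2009 = (1/343)*(1/15)*884736 + 2009 = 294912/1715 + 2009 = 3740347/1715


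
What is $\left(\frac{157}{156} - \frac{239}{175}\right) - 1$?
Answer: $- \frac{37109}{27300} \approx -1.3593$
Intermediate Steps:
$\left(\frac{157}{156} - \frac{239}{175}\right) - 1 = - \frac{9809}{27300} - 1 = - \frac{37109}{27300}$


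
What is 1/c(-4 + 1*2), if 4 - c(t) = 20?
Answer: -1/16 ≈ -0.062500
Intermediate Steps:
c(t) = -16 (c(t) = 4 - 1*20 = 4 - 20 = -16)
1/c(-4 + 1*2) = 1/(-16) = -1/16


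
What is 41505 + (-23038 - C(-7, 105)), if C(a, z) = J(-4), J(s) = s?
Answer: 18471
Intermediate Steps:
C(a, z) = -4
41505 + (-23038 - C(-7, 105)) = 41505 + (-23038 - 1*(-4)) = 41505 + (-23038 + 4) = 41505 - 23034 = 18471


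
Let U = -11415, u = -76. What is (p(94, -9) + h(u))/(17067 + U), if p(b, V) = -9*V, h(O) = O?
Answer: 5/5652 ≈ 0.00088464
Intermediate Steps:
(p(94, -9) + h(u))/(17067 + U) = (-9*(-9) - 76)/(17067 - 11415) = (81 - 76)/5652 = 5*(1/5652) = 5/5652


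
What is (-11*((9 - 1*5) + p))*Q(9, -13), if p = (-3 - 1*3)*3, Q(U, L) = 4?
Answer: 616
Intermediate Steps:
p = -18 (p = (-3 - 3)*3 = -6*3 = -18)
(-11*((9 - 1*5) + p))*Q(9, -13) = -11*((9 - 1*5) - 18)*4 = -11*((9 - 5) - 18)*4 = -11*(4 - 18)*4 = -11*(-14)*4 = 154*4 = 616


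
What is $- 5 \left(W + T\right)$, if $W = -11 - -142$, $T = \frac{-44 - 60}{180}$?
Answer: $- \frac{5869}{9} \approx -652.11$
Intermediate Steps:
$T = - \frac{26}{45}$ ($T = \left(-44 - 60\right) \frac{1}{180} = \left(-104\right) \frac{1}{180} = - \frac{26}{45} \approx -0.57778$)
$W = 131$ ($W = -11 + 142 = 131$)
$- 5 \left(W + T\right) = - 5 \left(131 - \frac{26}{45}\right) = \left(-5\right) \frac{5869}{45} = - \frac{5869}{9}$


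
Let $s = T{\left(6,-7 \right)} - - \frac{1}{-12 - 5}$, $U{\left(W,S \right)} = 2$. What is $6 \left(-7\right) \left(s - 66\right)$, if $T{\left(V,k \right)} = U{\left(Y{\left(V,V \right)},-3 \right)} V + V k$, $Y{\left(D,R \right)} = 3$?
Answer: $\frac{68586}{17} \approx 4034.5$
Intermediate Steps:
$T{\left(V,k \right)} = 2 V + V k$
$s = - \frac{511}{17}$ ($s = 6 \left(2 - 7\right) - - \frac{1}{-12 - 5} = 6 \left(-5\right) - - \frac{1}{-17} = -30 - \left(-1\right) \left(- \frac{1}{17}\right) = -30 - \frac{1}{17} = - \frac{511}{17} \approx -30.059$)
$6 \left(-7\right) \left(s - 66\right) = 6 \left(-7\right) \left(- \frac{511}{17} - 66\right) = \left(-42\right) \left(- \frac{1633}{17}\right) = \frac{68586}{17}$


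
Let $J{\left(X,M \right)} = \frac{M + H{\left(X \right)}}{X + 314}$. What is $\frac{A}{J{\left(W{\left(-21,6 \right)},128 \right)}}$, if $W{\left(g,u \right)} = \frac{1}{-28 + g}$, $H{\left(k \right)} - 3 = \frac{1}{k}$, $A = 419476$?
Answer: $\frac{3226819130}{2009} \approx 1.6062 \cdot 10^{6}$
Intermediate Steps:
$H{\left(k \right)} = 3 + \frac{1}{k}$
$J{\left(X,M \right)} = \frac{3 + M + \frac{1}{X}}{314 + X}$ ($J{\left(X,M \right)} = \frac{M + \left(3 + \frac{1}{X}\right)}{X + 314} = \frac{3 + M + \frac{1}{X}}{314 + X}$)
$\frac{A}{J{\left(W{\left(-21,6 \right)},128 \right)}} = \frac{419476}{\frac{1}{\frac{1}{-28 - 21}} \frac{1}{314 + \frac{1}{-28 - 21}} \left(1 + \frac{3}{-28 - 21} + \frac{128}{-28 - 21}\right)} = \frac{419476}{\frac{1}{\frac{1}{-49}} \frac{1}{314 + \frac{1}{-49}} \left(1 + \frac{3}{-49} + \frac{128}{-49}\right)} = \frac{419476}{\frac{1}{- \frac{1}{49}} \frac{1}{314 - \frac{1}{49}} \left(1 + 3 \left(- \frac{1}{49}\right) + 128 \left(- \frac{1}{49}\right)\right)} = \frac{419476}{\left(-49\right) \frac{1}{\frac{15385}{49}} \left(1 - \frac{3}{49} - \frac{128}{49}\right)} = \frac{419476}{\left(-49\right) \frac{49}{15385} \left(- \frac{82}{49}\right)} = \frac{419476}{\frac{4018}{15385}} = 419476 \cdot \frac{15385}{4018} = \frac{3226819130}{2009}$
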